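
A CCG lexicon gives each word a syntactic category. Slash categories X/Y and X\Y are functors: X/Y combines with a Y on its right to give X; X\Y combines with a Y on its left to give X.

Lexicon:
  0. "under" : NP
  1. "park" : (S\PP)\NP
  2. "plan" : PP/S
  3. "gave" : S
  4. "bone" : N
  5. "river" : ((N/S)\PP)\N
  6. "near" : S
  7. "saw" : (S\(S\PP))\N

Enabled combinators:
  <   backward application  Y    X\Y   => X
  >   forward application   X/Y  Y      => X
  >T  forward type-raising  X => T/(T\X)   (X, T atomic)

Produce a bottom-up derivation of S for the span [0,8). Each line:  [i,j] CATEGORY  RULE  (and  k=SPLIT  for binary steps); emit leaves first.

[0,8] S   <
  [0,2] S\PP   <
    [0,1] "under" : NP
    [1,2] "park" : (S\PP)\NP
  [2,8] S\(S\PP)   <
    [2,7] N   >
      [2,6] N/S   <
        [2,4] PP   >
          [2,3] "plan" : PP/S
          [3,4] "gave" : S
        [4,6] (N/S)\PP   <
          [4,5] "bone" : N
          [5,6] "river" : ((N/S)\PP)\N
      [6,7] "near" : S
    [7,8] "saw" : (S\(S\PP))\N

[0,1] NP  lex  "under"
[1,2] (S\PP)\NP  lex  "park"
[0,2] S\PP  <  k=1
[2,3] PP/S  lex  "plan"
[3,4] S  lex  "gave"
[2,4] PP  >  k=3
[4,5] N  lex  "bone"
[5,6] ((N/S)\PP)\N  lex  "river"
[4,6] (N/S)\PP  <  k=5
[2,6] N/S  <  k=4
[6,7] S  lex  "near"
[2,7] N  >  k=6
[7,8] (S\(S\PP))\N  lex  "saw"
[2,8] S\(S\PP)  <  k=7
[0,8] S  <  k=2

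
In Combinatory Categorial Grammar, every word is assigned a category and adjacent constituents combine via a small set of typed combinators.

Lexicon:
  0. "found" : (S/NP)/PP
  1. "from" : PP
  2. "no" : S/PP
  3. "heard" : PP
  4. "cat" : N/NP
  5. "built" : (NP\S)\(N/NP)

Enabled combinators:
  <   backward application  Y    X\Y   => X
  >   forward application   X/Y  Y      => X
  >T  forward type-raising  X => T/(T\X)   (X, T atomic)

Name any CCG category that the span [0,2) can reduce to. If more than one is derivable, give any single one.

[0,6] S   >
  [0,2] S/NP   >
    [0,1] "found" : (S/NP)/PP
    [1,2] "from" : PP
  [2,6] NP   <
    [2,4] S   >
      [2,3] "no" : S/PP
      [3,4] "heard" : PP
    [4,6] NP\S   <
      [4,5] "cat" : N/NP
      [5,6] "built" : (NP\S)\(N/NP)

S/NP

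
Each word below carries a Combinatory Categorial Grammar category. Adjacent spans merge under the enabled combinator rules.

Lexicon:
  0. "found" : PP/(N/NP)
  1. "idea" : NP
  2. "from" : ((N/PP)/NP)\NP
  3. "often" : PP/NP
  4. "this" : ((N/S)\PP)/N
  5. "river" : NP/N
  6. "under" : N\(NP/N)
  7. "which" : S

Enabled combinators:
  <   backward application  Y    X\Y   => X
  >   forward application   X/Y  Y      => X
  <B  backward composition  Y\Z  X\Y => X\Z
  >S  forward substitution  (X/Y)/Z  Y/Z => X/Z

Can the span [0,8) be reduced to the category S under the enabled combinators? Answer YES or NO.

PP/(N/NP) NP ((N/PP)/NP)\NP PP/NP ((N/S)\PP)/N NP/N N\(NP/N) S
CKY chart[0,8] = {N}; S ∉ chart

NO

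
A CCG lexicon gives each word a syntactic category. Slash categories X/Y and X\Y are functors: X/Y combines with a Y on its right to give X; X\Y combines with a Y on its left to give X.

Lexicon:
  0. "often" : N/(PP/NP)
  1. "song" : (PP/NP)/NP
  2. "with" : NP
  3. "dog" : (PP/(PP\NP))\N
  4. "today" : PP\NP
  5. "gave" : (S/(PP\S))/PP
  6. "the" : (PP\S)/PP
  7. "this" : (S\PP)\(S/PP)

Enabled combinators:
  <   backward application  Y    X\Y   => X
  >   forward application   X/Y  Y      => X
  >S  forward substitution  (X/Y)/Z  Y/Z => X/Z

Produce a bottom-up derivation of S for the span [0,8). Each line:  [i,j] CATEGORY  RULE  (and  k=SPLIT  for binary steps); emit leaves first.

[0,1] N/(PP/NP)  lex  "often"
[1,2] (PP/NP)/NP  lex  "song"
[2,3] NP  lex  "with"
[1,3] PP/NP  >  k=2
[0,3] N  >  k=1
[3,4] (PP/(PP\NP))\N  lex  "dog"
[0,4] PP/(PP\NP)  <  k=3
[4,5] PP\NP  lex  "today"
[0,5] PP  >  k=4
[5,6] (S/(PP\S))/PP  lex  "gave"
[6,7] (PP\S)/PP  lex  "the"
[5,7] S/PP  >S  k=6
[7,8] (S\PP)\(S/PP)  lex  "this"
[5,8] S\PP  <  k=7
[0,8] S  <  k=5

[0,8] S   <
  [0,5] PP   >
    [0,4] PP/(PP\NP)   <
      [0,3] N   >
        [0,1] "often" : N/(PP/NP)
        [1,3] PP/NP   >
          [1,2] "song" : (PP/NP)/NP
          [2,3] "with" : NP
      [3,4] "dog" : (PP/(PP\NP))\N
    [4,5] "today" : PP\NP
  [5,8] S\PP   <
    [5,7] S/PP   >S
      [5,6] "gave" : (S/(PP\S))/PP
      [6,7] "the" : (PP\S)/PP
    [7,8] "this" : (S\PP)\(S/PP)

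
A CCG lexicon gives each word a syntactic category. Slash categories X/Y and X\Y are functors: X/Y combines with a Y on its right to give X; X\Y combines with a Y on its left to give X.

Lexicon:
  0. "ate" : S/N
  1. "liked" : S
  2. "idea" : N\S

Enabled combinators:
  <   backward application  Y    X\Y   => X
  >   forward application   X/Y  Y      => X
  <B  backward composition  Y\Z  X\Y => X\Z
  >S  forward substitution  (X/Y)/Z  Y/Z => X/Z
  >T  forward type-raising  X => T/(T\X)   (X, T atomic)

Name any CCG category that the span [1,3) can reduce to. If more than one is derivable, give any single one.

[0,3] S   >
  [0,1] "ate" : S/N
  [1,3] N   <
    [1,2] "liked" : S
    [2,3] "idea" : N\S

N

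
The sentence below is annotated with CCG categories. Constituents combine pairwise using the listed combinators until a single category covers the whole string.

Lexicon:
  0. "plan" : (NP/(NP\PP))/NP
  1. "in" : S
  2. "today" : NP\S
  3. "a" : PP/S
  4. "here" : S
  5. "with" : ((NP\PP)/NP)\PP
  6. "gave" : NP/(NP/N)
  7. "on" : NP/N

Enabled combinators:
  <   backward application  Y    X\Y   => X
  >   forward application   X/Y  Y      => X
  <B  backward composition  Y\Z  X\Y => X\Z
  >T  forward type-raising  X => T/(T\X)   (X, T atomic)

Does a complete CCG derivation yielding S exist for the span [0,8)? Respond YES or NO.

NO

(NP/(NP\PP))/NP S NP\S PP/S S ((NP\PP)/NP)\PP NP/(NP/N) NP/N
CKY chart[0,8] = {N/(N\NP), NP, NP/(NP\NP), PP/(PP\NP), S/(S\NP)}; S ∉ chart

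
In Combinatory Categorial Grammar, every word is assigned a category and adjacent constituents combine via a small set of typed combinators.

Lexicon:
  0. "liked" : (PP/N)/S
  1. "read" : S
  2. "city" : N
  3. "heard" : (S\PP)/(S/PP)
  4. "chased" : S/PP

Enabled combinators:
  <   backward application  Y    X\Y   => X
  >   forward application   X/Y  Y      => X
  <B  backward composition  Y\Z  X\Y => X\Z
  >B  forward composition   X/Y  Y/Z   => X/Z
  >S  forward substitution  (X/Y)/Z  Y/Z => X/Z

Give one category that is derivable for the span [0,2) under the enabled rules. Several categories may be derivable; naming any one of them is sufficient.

PP/N

[0,5] S   <
  [0,3] PP   >
    [0,2] PP/N   >
      [0,1] "liked" : (PP/N)/S
      [1,2] "read" : S
    [2,3] "city" : N
  [3,5] S\PP   >
    [3,4] "heard" : (S\PP)/(S/PP)
    [4,5] "chased" : S/PP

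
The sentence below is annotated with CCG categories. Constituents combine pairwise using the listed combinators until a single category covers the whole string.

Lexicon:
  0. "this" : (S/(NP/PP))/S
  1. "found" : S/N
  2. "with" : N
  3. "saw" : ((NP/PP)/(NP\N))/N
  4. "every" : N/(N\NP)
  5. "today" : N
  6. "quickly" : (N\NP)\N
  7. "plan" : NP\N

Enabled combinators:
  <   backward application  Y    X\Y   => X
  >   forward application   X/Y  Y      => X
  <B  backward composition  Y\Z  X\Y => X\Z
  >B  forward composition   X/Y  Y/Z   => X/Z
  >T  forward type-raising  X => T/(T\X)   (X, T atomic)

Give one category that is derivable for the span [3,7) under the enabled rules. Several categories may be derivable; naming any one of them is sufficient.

[0,8] S   >
  [0,3] S/(NP/PP)   >
    [0,1] "this" : (S/(NP/PP))/S
    [1,3] S   >
      [1,2] "found" : S/N
      [2,3] "with" : N
  [3,8] NP/PP   >
    [3,7] (NP/PP)/(NP\N)   >
      [3,4] "saw" : ((NP/PP)/(NP\N))/N
      [4,7] N   >
        [4,5] "every" : N/(N\NP)
        [5,7] N\NP   <
          [5,6] "today" : N
          [6,7] "quickly" : (N\NP)\N
    [7,8] "plan" : NP\N

(NP/PP)/(NP\N)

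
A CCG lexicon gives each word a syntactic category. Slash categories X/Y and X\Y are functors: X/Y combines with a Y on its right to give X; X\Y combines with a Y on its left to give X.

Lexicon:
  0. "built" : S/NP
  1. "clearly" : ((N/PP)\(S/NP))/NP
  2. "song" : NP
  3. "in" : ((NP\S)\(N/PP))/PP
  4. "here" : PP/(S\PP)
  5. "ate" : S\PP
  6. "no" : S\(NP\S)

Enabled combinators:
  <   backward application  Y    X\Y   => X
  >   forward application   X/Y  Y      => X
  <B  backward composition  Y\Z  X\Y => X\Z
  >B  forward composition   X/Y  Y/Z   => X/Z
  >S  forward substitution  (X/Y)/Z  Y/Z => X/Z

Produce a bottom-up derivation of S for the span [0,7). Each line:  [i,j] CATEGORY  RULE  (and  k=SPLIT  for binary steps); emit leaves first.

[0,7] S   <
  [0,6] NP\S   <
    [0,3] N/PP   <
      [0,1] "built" : S/NP
      [1,3] (N/PP)\(S/NP)   >
        [1,2] "clearly" : ((N/PP)\(S/NP))/NP
        [2,3] "song" : NP
    [3,6] (NP\S)\(N/PP)   >
      [3,4] "in" : ((NP\S)\(N/PP))/PP
      [4,6] PP   >
        [4,5] "here" : PP/(S\PP)
        [5,6] "ate" : S\PP
  [6,7] "no" : S\(NP\S)

[0,1] S/NP  lex  "built"
[1,2] ((N/PP)\(S/NP))/NP  lex  "clearly"
[2,3] NP  lex  "song"
[1,3] (N/PP)\(S/NP)  >  k=2
[0,3] N/PP  <  k=1
[3,4] ((NP\S)\(N/PP))/PP  lex  "in"
[4,5] PP/(S\PP)  lex  "here"
[5,6] S\PP  lex  "ate"
[4,6] PP  >  k=5
[3,6] (NP\S)\(N/PP)  >  k=4
[0,6] NP\S  <  k=3
[6,7] S\(NP\S)  lex  "no"
[0,7] S  <  k=6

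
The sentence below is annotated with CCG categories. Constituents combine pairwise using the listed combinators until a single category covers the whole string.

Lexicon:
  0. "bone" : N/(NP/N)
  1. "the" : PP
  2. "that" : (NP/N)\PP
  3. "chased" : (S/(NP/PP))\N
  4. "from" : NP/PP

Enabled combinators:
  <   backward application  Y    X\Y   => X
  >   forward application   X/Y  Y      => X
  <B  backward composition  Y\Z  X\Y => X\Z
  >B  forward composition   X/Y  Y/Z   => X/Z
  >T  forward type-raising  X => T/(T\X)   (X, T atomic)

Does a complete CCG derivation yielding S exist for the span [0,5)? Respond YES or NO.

[0,5] S   >
  [0,4] S/(NP/PP)   <
    [0,3] N   >
      [0,1] "bone" : N/(NP/N)
      [1,3] NP/N   <
        [1,2] "the" : PP
        [2,3] "that" : (NP/N)\PP
    [3,4] "chased" : (S/(NP/PP))\N
  [4,5] "from" : NP/PP

YES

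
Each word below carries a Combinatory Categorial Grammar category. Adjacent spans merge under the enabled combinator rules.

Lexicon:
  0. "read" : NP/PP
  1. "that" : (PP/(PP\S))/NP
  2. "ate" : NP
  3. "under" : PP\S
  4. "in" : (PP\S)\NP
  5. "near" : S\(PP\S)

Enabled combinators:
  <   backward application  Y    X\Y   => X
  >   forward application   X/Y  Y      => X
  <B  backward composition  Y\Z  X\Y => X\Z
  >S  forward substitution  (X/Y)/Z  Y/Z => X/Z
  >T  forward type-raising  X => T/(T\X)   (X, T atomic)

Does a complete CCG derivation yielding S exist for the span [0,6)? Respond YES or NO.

YES

[0,6] S   <
  [0,5] PP\S   <
    [0,4] NP   >
      [0,1] "read" : NP/PP
      [1,4] PP   >
        [1,3] PP/(PP\S)   >
          [1,2] "that" : (PP/(PP\S))/NP
          [2,3] "ate" : NP
        [3,4] "under" : PP\S
    [4,5] "in" : (PP\S)\NP
  [5,6] "near" : S\(PP\S)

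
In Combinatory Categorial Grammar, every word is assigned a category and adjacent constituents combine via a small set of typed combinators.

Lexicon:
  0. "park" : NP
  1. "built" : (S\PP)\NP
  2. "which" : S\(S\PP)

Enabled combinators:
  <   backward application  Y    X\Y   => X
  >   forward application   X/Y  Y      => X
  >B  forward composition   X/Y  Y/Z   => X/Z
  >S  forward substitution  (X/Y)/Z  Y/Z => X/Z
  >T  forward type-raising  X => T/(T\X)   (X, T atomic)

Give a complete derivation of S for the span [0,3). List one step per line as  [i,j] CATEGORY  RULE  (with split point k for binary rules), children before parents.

[0,1] NP  lex  "park"
[1,2] (S\PP)\NP  lex  "built"
[0,2] S\PP  <  k=1
[2,3] S\(S\PP)  lex  "which"
[0,3] S  <  k=2

[0,3] S   <
  [0,2] S\PP   <
    [0,1] "park" : NP
    [1,2] "built" : (S\PP)\NP
  [2,3] "which" : S\(S\PP)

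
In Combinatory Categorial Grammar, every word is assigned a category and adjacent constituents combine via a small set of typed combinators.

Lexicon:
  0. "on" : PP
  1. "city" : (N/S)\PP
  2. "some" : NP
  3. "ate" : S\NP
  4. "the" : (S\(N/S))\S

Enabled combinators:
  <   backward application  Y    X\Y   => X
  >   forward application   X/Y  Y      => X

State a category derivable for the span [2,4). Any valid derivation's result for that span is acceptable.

[0,5] S   <
  [0,2] N/S   <
    [0,1] "on" : PP
    [1,2] "city" : (N/S)\PP
  [2,5] S\(N/S)   <
    [2,4] S   <
      [2,3] "some" : NP
      [3,4] "ate" : S\NP
    [4,5] "the" : (S\(N/S))\S

S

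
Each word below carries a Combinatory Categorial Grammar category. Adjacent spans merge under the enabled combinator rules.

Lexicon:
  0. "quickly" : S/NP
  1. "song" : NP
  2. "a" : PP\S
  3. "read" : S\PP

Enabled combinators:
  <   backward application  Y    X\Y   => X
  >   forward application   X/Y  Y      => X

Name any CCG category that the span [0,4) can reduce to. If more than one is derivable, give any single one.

[0,4] S   <
  [0,3] PP   <
    [0,2] S   >
      [0,1] "quickly" : S/NP
      [1,2] "song" : NP
    [2,3] "a" : PP\S
  [3,4] "read" : S\PP

S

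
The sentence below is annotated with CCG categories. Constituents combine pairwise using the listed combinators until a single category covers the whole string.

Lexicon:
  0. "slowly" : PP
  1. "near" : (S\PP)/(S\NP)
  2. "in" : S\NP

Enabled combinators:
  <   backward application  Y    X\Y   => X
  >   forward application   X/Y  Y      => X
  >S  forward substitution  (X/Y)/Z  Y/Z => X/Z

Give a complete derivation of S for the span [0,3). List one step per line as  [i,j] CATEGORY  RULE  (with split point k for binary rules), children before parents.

[0,1] PP  lex  "slowly"
[1,2] (S\PP)/(S\NP)  lex  "near"
[2,3] S\NP  lex  "in"
[1,3] S\PP  >  k=2
[0,3] S  <  k=1

[0,3] S   <
  [0,1] "slowly" : PP
  [1,3] S\PP   >
    [1,2] "near" : (S\PP)/(S\NP)
    [2,3] "in" : S\NP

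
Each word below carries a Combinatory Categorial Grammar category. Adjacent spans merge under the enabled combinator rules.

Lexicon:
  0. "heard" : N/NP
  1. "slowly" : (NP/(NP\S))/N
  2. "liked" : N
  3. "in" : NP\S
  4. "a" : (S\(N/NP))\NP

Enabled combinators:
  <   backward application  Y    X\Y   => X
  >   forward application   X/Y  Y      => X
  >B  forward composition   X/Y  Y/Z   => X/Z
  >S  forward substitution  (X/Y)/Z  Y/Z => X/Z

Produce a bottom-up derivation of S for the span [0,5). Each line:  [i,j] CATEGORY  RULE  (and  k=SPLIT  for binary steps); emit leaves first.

[0,5] S   <
  [0,1] "heard" : N/NP
  [1,5] S\(N/NP)   <
    [1,4] NP   >
      [1,3] NP/(NP\S)   >
        [1,2] "slowly" : (NP/(NP\S))/N
        [2,3] "liked" : N
      [3,4] "in" : NP\S
    [4,5] "a" : (S\(N/NP))\NP

[0,1] N/NP  lex  "heard"
[1,2] (NP/(NP\S))/N  lex  "slowly"
[2,3] N  lex  "liked"
[1,3] NP/(NP\S)  >  k=2
[3,4] NP\S  lex  "in"
[1,4] NP  >  k=3
[4,5] (S\(N/NP))\NP  lex  "a"
[1,5] S\(N/NP)  <  k=4
[0,5] S  <  k=1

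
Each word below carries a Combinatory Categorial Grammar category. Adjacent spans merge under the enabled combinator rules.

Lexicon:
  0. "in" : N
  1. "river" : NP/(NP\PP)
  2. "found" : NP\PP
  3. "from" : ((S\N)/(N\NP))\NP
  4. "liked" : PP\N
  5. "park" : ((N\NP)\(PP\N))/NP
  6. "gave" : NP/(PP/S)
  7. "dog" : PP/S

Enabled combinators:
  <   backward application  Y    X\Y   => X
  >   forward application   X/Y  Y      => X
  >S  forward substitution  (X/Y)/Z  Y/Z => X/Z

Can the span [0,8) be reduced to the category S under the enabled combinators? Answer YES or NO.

YES

[0,8] S   <
  [0,1] "in" : N
  [1,8] S\N   >
    [1,4] (S\N)/(N\NP)   <
      [1,3] NP   >
        [1,2] "river" : NP/(NP\PP)
        [2,3] "found" : NP\PP
      [3,4] "from" : ((S\N)/(N\NP))\NP
    [4,8] N\NP   <
      [4,5] "liked" : PP\N
      [5,8] (N\NP)\(PP\N)   >
        [5,6] "park" : ((N\NP)\(PP\N))/NP
        [6,8] NP   >
          [6,7] "gave" : NP/(PP/S)
          [7,8] "dog" : PP/S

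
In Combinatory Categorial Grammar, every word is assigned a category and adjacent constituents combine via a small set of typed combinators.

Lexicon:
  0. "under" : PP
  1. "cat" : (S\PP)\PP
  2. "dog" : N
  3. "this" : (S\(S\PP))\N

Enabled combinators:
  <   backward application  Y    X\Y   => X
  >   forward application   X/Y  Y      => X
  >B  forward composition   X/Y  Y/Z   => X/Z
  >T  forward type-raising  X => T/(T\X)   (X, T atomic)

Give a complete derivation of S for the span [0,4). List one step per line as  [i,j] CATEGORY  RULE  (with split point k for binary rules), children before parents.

[0,4] S   <
  [0,2] S\PP   <
    [0,1] "under" : PP
    [1,2] "cat" : (S\PP)\PP
  [2,4] S\(S\PP)   <
    [2,3] "dog" : N
    [3,4] "this" : (S\(S\PP))\N

[0,1] PP  lex  "under"
[1,2] (S\PP)\PP  lex  "cat"
[0,2] S\PP  <  k=1
[2,3] N  lex  "dog"
[3,4] (S\(S\PP))\N  lex  "this"
[2,4] S\(S\PP)  <  k=3
[0,4] S  <  k=2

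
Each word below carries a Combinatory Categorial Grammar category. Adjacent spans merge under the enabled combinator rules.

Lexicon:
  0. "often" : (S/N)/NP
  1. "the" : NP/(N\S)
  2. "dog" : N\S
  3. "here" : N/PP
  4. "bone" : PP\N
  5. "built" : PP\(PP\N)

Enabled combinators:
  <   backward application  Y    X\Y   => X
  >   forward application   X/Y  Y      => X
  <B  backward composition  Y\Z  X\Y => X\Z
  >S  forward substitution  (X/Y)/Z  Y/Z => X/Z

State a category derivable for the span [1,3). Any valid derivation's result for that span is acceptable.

NP

[0,6] S   >
  [0,3] S/N   >
    [0,1] "often" : (S/N)/NP
    [1,3] NP   >
      [1,2] "the" : NP/(N\S)
      [2,3] "dog" : N\S
  [3,6] N   >
    [3,4] "here" : N/PP
    [4,6] PP   <
      [4,5] "bone" : PP\N
      [5,6] "built" : PP\(PP\N)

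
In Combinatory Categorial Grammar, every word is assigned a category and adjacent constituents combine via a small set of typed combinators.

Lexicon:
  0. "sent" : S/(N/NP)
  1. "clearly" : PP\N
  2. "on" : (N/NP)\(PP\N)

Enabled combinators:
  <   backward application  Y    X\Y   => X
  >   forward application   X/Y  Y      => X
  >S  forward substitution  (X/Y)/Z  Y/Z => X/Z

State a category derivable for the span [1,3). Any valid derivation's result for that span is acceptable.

[0,3] S   >
  [0,1] "sent" : S/(N/NP)
  [1,3] N/NP   <
    [1,2] "clearly" : PP\N
    [2,3] "on" : (N/NP)\(PP\N)

N/NP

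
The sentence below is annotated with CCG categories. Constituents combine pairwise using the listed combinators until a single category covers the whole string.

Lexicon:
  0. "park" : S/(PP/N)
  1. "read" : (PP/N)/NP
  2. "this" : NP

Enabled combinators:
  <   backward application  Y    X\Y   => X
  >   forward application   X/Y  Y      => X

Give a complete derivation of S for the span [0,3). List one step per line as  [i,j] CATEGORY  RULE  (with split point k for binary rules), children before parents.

[0,1] S/(PP/N)  lex  "park"
[1,2] (PP/N)/NP  lex  "read"
[2,3] NP  lex  "this"
[1,3] PP/N  >  k=2
[0,3] S  >  k=1

[0,3] S   >
  [0,1] "park" : S/(PP/N)
  [1,3] PP/N   >
    [1,2] "read" : (PP/N)/NP
    [2,3] "this" : NP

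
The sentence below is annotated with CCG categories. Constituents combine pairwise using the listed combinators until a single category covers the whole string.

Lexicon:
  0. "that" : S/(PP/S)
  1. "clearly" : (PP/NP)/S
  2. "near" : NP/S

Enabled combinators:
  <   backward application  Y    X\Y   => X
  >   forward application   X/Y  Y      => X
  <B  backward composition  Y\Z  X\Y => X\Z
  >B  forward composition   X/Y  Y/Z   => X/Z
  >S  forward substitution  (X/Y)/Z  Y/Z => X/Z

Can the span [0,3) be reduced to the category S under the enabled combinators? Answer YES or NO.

[0,3] S   >
  [0,1] "that" : S/(PP/S)
  [1,3] PP/S   >S
    [1,2] "clearly" : (PP/NP)/S
    [2,3] "near" : NP/S

YES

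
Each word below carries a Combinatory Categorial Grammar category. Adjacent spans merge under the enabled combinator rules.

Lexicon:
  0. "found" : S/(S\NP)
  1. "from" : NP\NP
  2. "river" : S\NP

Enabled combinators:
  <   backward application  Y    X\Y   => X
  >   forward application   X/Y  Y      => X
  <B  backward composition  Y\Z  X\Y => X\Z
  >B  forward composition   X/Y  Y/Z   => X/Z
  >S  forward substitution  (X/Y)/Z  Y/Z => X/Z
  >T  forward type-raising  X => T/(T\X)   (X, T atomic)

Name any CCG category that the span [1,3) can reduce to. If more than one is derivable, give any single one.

[0,3] S   >
  [0,1] "found" : S/(S\NP)
  [1,3] S\NP   <B
    [1,2] "from" : NP\NP
    [2,3] "river" : S\NP

S\NP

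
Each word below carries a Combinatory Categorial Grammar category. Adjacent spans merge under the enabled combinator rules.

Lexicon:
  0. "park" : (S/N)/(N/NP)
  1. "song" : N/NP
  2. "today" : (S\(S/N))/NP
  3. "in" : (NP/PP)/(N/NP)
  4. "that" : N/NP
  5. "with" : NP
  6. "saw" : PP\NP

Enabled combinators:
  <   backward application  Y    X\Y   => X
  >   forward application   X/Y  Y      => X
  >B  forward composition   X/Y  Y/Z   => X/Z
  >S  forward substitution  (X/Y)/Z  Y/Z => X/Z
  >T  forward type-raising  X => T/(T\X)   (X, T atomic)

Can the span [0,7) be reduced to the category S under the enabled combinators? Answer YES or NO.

[0,7] S   <
  [0,2] S/N   >
    [0,1] "park" : (S/N)/(N/NP)
    [1,2] "song" : N/NP
  [2,7] S\(S/N)   >
    [2,3] "today" : (S\(S/N))/NP
    [3,7] NP   >
      [3,5] NP/PP   >
        [3,4] "in" : (NP/PP)/(N/NP)
        [4,5] "that" : N/NP
      [5,7] PP   >
        [5,6] PP/(PP\NP)   >T
          [5,6] "with" : NP
        [6,7] "saw" : PP\NP

YES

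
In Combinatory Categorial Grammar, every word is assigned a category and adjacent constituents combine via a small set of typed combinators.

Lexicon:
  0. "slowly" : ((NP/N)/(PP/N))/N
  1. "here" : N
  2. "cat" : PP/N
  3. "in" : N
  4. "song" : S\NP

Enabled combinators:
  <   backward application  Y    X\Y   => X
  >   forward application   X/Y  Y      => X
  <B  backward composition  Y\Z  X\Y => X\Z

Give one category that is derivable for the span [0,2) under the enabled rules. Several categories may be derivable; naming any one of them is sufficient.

[0,5] S   <
  [0,4] NP   >
    [0,3] NP/N   >
      [0,2] (NP/N)/(PP/N)   >
        [0,1] "slowly" : ((NP/N)/(PP/N))/N
        [1,2] "here" : N
      [2,3] "cat" : PP/N
    [3,4] "in" : N
  [4,5] "song" : S\NP

(NP/N)/(PP/N)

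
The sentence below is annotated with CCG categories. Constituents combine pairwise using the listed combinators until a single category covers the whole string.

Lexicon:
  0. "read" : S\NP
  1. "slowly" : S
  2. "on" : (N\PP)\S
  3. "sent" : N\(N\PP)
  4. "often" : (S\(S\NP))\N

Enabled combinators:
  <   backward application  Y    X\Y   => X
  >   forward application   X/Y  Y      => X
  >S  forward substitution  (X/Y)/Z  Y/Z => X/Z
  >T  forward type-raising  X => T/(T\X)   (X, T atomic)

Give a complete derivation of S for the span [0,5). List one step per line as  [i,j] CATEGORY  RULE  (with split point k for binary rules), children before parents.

[0,1] S\NP  lex  "read"
[1,2] S  lex  "slowly"
[2,3] (N\PP)\S  lex  "on"
[1,3] N\PP  <  k=2
[3,4] N\(N\PP)  lex  "sent"
[1,4] N  <  k=3
[4,5] (S\(S\NP))\N  lex  "often"
[1,5] S\(S\NP)  <  k=4
[0,5] S  <  k=1

[0,5] S   <
  [0,1] "read" : S\NP
  [1,5] S\(S\NP)   <
    [1,4] N   <
      [1,3] N\PP   <
        [1,2] "slowly" : S
        [2,3] "on" : (N\PP)\S
      [3,4] "sent" : N\(N\PP)
    [4,5] "often" : (S\(S\NP))\N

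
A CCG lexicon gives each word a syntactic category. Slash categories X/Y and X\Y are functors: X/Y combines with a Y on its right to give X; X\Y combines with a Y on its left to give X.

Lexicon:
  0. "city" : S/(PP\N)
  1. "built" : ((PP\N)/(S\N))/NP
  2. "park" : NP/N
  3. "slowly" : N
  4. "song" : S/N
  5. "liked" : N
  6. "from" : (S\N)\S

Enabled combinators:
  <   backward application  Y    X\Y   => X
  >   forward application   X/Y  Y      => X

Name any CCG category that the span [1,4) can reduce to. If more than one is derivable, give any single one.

[0,7] S   >
  [0,1] "city" : S/(PP\N)
  [1,7] PP\N   >
    [1,4] (PP\N)/(S\N)   >
      [1,2] "built" : ((PP\N)/(S\N))/NP
      [2,4] NP   >
        [2,3] "park" : NP/N
        [3,4] "slowly" : N
    [4,7] S\N   <
      [4,6] S   >
        [4,5] "song" : S/N
        [5,6] "liked" : N
      [6,7] "from" : (S\N)\S

(PP\N)/(S\N)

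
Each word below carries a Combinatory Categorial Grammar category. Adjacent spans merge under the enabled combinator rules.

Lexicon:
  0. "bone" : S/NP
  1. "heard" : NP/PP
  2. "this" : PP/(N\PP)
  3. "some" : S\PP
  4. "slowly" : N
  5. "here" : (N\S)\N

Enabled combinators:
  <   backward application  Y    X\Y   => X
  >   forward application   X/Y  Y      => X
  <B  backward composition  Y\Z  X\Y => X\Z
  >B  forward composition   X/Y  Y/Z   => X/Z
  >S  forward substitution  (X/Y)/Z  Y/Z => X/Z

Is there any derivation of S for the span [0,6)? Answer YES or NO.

[0,6] S   >
  [0,1] "bone" : S/NP
  [1,6] NP   >
    [1,2] "heard" : NP/PP
    [2,6] PP   >
      [2,3] "this" : PP/(N\PP)
      [3,6] N\PP   <B
        [3,4] "some" : S\PP
        [4,6] N\S   <
          [4,5] "slowly" : N
          [5,6] "here" : (N\S)\N

YES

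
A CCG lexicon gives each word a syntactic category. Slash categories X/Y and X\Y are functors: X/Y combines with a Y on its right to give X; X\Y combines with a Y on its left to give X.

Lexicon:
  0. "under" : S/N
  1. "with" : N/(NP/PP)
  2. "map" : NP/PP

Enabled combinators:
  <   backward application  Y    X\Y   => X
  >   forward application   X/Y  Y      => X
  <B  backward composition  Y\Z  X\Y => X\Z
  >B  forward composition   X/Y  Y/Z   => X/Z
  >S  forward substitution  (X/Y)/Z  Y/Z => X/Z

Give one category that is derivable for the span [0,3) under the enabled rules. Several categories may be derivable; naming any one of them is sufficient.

[0,3] S   >
  [0,1] "under" : S/N
  [1,3] N   >
    [1,2] "with" : N/(NP/PP)
    [2,3] "map" : NP/PP

S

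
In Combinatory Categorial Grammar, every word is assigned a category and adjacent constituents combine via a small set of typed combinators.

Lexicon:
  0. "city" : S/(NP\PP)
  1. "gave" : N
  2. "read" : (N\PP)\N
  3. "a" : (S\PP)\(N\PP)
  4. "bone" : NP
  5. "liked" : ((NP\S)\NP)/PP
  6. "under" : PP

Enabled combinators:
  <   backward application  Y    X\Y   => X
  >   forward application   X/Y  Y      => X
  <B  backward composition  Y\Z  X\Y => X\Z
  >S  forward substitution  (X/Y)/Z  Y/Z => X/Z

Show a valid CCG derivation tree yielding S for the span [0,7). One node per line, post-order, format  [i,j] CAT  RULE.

[0,7] S   >
  [0,1] "city" : S/(NP\PP)
  [1,7] NP\PP   <B
    [1,4] S\PP   <
      [1,3] N\PP   <
        [1,2] "gave" : N
        [2,3] "read" : (N\PP)\N
      [3,4] "a" : (S\PP)\(N\PP)
    [4,7] NP\S   <
      [4,5] "bone" : NP
      [5,7] (NP\S)\NP   >
        [5,6] "liked" : ((NP\S)\NP)/PP
        [6,7] "under" : PP

[0,1] S/(NP\PP)  lex  "city"
[1,2] N  lex  "gave"
[2,3] (N\PP)\N  lex  "read"
[1,3] N\PP  <  k=2
[3,4] (S\PP)\(N\PP)  lex  "a"
[1,4] S\PP  <  k=3
[4,5] NP  lex  "bone"
[5,6] ((NP\S)\NP)/PP  lex  "liked"
[6,7] PP  lex  "under"
[5,7] (NP\S)\NP  >  k=6
[4,7] NP\S  <  k=5
[1,7] NP\PP  <B  k=4
[0,7] S  >  k=1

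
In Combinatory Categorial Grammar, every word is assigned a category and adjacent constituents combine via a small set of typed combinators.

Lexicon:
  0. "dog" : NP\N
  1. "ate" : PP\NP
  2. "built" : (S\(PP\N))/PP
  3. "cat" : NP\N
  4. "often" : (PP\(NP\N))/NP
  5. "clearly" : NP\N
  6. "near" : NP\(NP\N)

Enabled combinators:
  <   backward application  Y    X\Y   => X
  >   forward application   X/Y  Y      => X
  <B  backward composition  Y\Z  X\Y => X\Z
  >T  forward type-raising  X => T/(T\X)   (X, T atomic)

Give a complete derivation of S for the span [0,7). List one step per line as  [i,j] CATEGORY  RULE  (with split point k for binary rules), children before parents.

[0,7] S   <
  [0,2] PP\N   <B
    [0,1] "dog" : NP\N
    [1,2] "ate" : PP\NP
  [2,7] S\(PP\N)   >
    [2,3] "built" : (S\(PP\N))/PP
    [3,7] PP   <
      [3,4] "cat" : NP\N
      [4,7] PP\(NP\N)   >
        [4,5] "often" : (PP\(NP\N))/NP
        [5,7] NP   <
          [5,6] "clearly" : NP\N
          [6,7] "near" : NP\(NP\N)

[0,1] NP\N  lex  "dog"
[1,2] PP\NP  lex  "ate"
[0,2] PP\N  <B  k=1
[2,3] (S\(PP\N))/PP  lex  "built"
[3,4] NP\N  lex  "cat"
[4,5] (PP\(NP\N))/NP  lex  "often"
[5,6] NP\N  lex  "clearly"
[6,7] NP\(NP\N)  lex  "near"
[5,7] NP  <  k=6
[4,7] PP\(NP\N)  >  k=5
[3,7] PP  <  k=4
[2,7] S\(PP\N)  >  k=3
[0,7] S  <  k=2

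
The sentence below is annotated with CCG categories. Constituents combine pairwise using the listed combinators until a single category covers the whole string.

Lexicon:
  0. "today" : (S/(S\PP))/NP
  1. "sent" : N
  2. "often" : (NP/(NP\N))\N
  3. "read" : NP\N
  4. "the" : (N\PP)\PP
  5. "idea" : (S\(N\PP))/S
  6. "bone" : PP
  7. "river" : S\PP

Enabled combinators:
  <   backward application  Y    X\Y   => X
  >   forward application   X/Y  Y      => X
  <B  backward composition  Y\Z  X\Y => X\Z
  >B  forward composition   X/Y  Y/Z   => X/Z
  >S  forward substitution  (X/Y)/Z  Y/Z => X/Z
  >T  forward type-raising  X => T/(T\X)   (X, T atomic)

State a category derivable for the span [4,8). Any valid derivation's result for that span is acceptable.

S\PP

[0,8] S   >
  [0,4] S/(S\PP)   >
    [0,1] "today" : (S/(S\PP))/NP
    [1,4] NP   >
      [1,3] NP/(NP\N)   <
        [1,2] "sent" : N
        [2,3] "often" : (NP/(NP\N))\N
      [3,4] "read" : NP\N
  [4,8] S\PP   <B
    [4,5] "the" : (N\PP)\PP
    [5,8] S\(N\PP)   >
      [5,6] "idea" : (S\(N\PP))/S
      [6,8] S   >
        [6,7] S/(S\PP)   >T
          [6,7] "bone" : PP
        [7,8] "river" : S\PP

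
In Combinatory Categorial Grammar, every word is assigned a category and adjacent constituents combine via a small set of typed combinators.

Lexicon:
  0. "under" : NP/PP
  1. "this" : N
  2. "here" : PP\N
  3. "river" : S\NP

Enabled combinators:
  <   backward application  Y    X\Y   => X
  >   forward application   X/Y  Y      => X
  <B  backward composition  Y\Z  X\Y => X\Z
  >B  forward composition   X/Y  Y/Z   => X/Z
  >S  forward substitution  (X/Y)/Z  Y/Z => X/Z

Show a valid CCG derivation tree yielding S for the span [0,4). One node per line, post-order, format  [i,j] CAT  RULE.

[0,4] S   <
  [0,3] NP   >
    [0,1] "under" : NP/PP
    [1,3] PP   <
      [1,2] "this" : N
      [2,3] "here" : PP\N
  [3,4] "river" : S\NP

[0,1] NP/PP  lex  "under"
[1,2] N  lex  "this"
[2,3] PP\N  lex  "here"
[1,3] PP  <  k=2
[0,3] NP  >  k=1
[3,4] S\NP  lex  "river"
[0,4] S  <  k=3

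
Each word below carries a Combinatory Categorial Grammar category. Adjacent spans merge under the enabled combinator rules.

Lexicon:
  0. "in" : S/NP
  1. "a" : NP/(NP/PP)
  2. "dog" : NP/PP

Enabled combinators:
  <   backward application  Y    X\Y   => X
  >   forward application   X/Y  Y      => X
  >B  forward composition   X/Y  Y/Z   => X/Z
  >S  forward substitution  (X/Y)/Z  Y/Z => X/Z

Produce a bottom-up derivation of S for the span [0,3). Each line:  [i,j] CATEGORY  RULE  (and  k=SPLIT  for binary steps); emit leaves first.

[0,1] S/NP  lex  "in"
[1,2] NP/(NP/PP)  lex  "a"
[2,3] NP/PP  lex  "dog"
[1,3] NP  >  k=2
[0,3] S  >  k=1

[0,3] S   >
  [0,1] "in" : S/NP
  [1,3] NP   >
    [1,2] "a" : NP/(NP/PP)
    [2,3] "dog" : NP/PP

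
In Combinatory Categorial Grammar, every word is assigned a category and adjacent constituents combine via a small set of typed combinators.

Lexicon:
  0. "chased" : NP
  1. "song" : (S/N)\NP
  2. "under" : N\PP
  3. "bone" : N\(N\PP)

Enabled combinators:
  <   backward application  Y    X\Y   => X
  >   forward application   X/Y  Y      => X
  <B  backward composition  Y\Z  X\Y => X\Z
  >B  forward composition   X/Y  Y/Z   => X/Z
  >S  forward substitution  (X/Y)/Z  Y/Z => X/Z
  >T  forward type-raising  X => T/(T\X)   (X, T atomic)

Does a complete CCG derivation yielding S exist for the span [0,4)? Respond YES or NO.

[0,4] S   >
  [0,2] S/N   <
    [0,1] "chased" : NP
    [1,2] "song" : (S/N)\NP
  [2,4] N   <
    [2,3] "under" : N\PP
    [3,4] "bone" : N\(N\PP)

YES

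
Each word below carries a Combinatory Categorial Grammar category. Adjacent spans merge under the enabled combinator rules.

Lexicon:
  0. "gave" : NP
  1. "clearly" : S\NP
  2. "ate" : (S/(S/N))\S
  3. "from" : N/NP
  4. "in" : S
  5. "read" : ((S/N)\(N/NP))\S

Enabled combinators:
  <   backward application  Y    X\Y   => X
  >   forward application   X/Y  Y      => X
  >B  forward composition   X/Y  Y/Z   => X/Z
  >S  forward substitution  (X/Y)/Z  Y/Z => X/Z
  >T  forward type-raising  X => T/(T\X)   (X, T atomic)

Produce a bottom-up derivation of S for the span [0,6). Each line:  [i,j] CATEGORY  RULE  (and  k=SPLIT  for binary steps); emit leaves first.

[0,6] S   >
  [0,3] S/(S/N)   <
    [0,2] S   <
      [0,1] "gave" : NP
      [1,2] "clearly" : S\NP
    [2,3] "ate" : (S/(S/N))\S
  [3,6] S/N   <
    [3,4] "from" : N/NP
    [4,6] (S/N)\(N/NP)   <
      [4,5] "in" : S
      [5,6] "read" : ((S/N)\(N/NP))\S

[0,1] NP  lex  "gave"
[1,2] S\NP  lex  "clearly"
[0,2] S  <  k=1
[2,3] (S/(S/N))\S  lex  "ate"
[0,3] S/(S/N)  <  k=2
[3,4] N/NP  lex  "from"
[4,5] S  lex  "in"
[5,6] ((S/N)\(N/NP))\S  lex  "read"
[4,6] (S/N)\(N/NP)  <  k=5
[3,6] S/N  <  k=4
[0,6] S  >  k=3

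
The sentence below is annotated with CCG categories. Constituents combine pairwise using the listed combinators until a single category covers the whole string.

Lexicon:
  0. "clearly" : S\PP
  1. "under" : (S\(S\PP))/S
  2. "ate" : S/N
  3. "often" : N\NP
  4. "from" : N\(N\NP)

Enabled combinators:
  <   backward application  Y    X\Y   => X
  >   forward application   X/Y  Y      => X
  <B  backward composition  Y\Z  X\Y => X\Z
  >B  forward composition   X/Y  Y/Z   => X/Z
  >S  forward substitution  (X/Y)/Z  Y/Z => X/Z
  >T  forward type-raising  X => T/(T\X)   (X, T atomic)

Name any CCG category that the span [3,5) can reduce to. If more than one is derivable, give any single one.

N

[0,5] S   <
  [0,1] "clearly" : S\PP
  [1,5] S\(S\PP)   >
    [1,2] "under" : (S\(S\PP))/S
    [2,5] S   >
      [2,3] "ate" : S/N
      [3,5] N   <
        [3,4] "often" : N\NP
        [4,5] "from" : N\(N\NP)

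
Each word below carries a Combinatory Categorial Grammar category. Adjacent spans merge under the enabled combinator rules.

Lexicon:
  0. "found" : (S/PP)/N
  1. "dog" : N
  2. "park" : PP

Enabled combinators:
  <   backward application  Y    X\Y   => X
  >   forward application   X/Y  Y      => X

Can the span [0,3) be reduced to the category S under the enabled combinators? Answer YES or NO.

[0,3] S   >
  [0,2] S/PP   >
    [0,1] "found" : (S/PP)/N
    [1,2] "dog" : N
  [2,3] "park" : PP

YES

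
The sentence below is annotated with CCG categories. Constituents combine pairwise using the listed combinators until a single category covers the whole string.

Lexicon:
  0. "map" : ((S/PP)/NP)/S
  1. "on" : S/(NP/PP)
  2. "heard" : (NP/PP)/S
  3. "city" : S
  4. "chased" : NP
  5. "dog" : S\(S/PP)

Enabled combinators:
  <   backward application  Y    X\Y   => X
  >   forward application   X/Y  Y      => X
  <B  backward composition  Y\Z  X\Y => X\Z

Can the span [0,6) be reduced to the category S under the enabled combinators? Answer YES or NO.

YES

[0,6] S   <
  [0,5] S/PP   >
    [0,4] (S/PP)/NP   >
      [0,1] "map" : ((S/PP)/NP)/S
      [1,4] S   >
        [1,2] "on" : S/(NP/PP)
        [2,4] NP/PP   >
          [2,3] "heard" : (NP/PP)/S
          [3,4] "city" : S
    [4,5] "chased" : NP
  [5,6] "dog" : S\(S/PP)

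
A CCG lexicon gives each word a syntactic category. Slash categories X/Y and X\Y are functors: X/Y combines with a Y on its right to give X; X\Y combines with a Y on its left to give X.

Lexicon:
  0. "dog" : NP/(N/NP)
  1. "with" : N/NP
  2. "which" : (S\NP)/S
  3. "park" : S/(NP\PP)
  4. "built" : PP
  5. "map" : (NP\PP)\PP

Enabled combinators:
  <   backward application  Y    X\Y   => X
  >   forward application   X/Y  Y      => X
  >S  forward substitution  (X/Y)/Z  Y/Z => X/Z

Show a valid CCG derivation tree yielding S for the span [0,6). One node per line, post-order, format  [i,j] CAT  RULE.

[0,6] S   <
  [0,2] NP   >
    [0,1] "dog" : NP/(N/NP)
    [1,2] "with" : N/NP
  [2,6] S\NP   >
    [2,3] "which" : (S\NP)/S
    [3,6] S   >
      [3,4] "park" : S/(NP\PP)
      [4,6] NP\PP   <
        [4,5] "built" : PP
        [5,6] "map" : (NP\PP)\PP

[0,1] NP/(N/NP)  lex  "dog"
[1,2] N/NP  lex  "with"
[0,2] NP  >  k=1
[2,3] (S\NP)/S  lex  "which"
[3,4] S/(NP\PP)  lex  "park"
[4,5] PP  lex  "built"
[5,6] (NP\PP)\PP  lex  "map"
[4,6] NP\PP  <  k=5
[3,6] S  >  k=4
[2,6] S\NP  >  k=3
[0,6] S  <  k=2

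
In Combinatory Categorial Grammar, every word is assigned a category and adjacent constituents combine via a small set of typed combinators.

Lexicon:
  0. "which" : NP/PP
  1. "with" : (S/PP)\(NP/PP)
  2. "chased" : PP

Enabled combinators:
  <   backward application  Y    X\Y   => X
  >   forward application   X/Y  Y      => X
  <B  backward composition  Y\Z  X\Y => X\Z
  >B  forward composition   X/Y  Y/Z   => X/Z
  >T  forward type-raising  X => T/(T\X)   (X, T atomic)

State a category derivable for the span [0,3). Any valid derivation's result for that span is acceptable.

[0,3] S   >
  [0,2] S/PP   <
    [0,1] "which" : NP/PP
    [1,2] "with" : (S/PP)\(NP/PP)
  [2,3] "chased" : PP

S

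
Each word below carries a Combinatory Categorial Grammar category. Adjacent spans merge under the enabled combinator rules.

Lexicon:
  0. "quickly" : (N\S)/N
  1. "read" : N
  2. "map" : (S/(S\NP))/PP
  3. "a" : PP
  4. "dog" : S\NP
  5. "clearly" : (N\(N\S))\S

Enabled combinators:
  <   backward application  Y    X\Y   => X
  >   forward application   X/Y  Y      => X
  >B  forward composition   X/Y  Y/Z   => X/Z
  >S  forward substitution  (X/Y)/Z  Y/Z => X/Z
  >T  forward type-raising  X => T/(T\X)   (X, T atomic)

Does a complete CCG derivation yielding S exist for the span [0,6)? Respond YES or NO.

NO

(N\S)/N N (S/(S\NP))/PP PP S\NP (N\(N\S))\S
CKY chart[0,6] = {N, N/(N\N), NP/(NP\N), PP/(PP\N), S/(S\N)}; S ∉ chart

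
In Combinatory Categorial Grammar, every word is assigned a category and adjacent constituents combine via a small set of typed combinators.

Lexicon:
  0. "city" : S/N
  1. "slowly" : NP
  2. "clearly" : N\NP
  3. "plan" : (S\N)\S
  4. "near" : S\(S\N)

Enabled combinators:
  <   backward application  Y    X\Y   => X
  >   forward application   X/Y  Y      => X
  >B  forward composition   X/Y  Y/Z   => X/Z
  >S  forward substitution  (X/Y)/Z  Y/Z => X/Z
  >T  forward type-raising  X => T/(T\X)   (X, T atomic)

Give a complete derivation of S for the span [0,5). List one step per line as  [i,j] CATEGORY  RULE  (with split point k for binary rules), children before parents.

[0,1] S/N  lex  "city"
[1,2] NP  lex  "slowly"
[1,2] N/(N\NP)  >T
[2,3] N\NP  lex  "clearly"
[1,3] N  >  k=2
[0,3] S  >  k=1
[3,4] (S\N)\S  lex  "plan"
[0,4] S\N  <  k=3
[4,5] S\(S\N)  lex  "near"
[0,5] S  <  k=4

[0,5] S   <
  [0,4] S\N   <
    [0,3] S   >
      [0,1] "city" : S/N
      [1,3] N   >
        [1,2] N/(N\NP)   >T
          [1,2] "slowly" : NP
        [2,3] "clearly" : N\NP
    [3,4] "plan" : (S\N)\S
  [4,5] "near" : S\(S\N)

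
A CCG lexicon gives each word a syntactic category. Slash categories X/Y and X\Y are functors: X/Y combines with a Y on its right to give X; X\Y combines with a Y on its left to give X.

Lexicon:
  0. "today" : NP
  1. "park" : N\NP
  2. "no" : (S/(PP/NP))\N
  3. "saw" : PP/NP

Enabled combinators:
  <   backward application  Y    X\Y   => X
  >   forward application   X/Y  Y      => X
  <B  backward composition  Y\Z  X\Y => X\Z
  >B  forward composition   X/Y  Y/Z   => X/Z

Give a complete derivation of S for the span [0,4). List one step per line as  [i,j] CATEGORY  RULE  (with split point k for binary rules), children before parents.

[0,1] NP  lex  "today"
[1,2] N\NP  lex  "park"
[0,2] N  <  k=1
[2,3] (S/(PP/NP))\N  lex  "no"
[0,3] S/(PP/NP)  <  k=2
[3,4] PP/NP  lex  "saw"
[0,4] S  >  k=3

[0,4] S   >
  [0,3] S/(PP/NP)   <
    [0,2] N   <
      [0,1] "today" : NP
      [1,2] "park" : N\NP
    [2,3] "no" : (S/(PP/NP))\N
  [3,4] "saw" : PP/NP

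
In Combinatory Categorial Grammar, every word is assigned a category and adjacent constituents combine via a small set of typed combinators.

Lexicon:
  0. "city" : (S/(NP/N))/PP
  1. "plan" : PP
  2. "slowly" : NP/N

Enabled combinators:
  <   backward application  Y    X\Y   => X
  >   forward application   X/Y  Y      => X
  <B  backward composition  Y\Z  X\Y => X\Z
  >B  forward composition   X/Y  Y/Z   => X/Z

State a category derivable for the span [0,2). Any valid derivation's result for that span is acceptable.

S/(NP/N)

[0,3] S   >
  [0,2] S/(NP/N)   >
    [0,1] "city" : (S/(NP/N))/PP
    [1,2] "plan" : PP
  [2,3] "slowly" : NP/N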